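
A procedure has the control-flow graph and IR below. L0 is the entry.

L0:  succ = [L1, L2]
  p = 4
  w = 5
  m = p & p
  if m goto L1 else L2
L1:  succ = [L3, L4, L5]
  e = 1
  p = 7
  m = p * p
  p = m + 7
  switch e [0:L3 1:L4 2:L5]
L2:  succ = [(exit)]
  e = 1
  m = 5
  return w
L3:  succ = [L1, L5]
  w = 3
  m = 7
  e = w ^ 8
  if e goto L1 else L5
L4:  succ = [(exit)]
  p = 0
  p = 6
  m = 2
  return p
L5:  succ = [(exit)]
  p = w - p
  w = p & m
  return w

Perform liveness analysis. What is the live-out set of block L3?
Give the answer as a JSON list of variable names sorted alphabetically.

Answer: ["m", "p", "w"]

Derivation:
Per-block:
  L0 def {m,p,w} use ∅
  L1 def {e,m,p} use ∅
  L2 def {e,m} use {w}
  L3 def {e,m,w} use ∅
  L4 def {m,p} use ∅
  L5 def {p,w} use {m,p,w}

Live sets:
  live L0: ∅→{w}
  live L1: {w}→{m,p,w}
  live L2: {w}→∅
  live L3: {p}→{m,p,w}
  live L4: ∅→∅
  live L5: {m,p,w}→∅

live-out(L3) = ["m", "p", "w"]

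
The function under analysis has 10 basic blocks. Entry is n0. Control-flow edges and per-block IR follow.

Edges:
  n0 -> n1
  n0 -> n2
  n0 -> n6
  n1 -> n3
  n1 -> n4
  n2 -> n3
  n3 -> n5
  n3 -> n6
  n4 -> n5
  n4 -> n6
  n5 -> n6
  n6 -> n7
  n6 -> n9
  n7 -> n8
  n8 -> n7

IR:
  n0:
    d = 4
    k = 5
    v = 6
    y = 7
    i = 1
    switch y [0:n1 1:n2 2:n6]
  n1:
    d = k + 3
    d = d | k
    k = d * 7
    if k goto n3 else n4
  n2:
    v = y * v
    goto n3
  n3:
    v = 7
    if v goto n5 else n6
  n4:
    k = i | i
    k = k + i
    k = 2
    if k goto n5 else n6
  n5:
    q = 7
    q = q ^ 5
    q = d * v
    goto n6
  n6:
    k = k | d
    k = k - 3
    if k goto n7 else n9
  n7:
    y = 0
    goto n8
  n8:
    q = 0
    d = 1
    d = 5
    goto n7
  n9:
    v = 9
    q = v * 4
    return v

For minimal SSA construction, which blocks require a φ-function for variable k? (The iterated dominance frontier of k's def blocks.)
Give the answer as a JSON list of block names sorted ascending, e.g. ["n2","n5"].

Answer: ["n3", "n5", "n6"]

Working:
idom tree: n1←n0 n2←n0 n3←n0 n4←n1 n5←n0 n6←n0 n7←n6 n8←n7 n9←n6
Dom∩ at merges:
  n3: preds {n1,n2}: {n0,n1} ∩ {n0,n2} = {n0}; idom=n0
  n5: preds {n3,n4}: {n0,n3} ∩ {n0,n1,n4} = {n0}; idom=n0
  n6: preds {n0,n3,n4,n5}: {n0} ∩ {n0,n3} ∩ {n0,n1,n4} ∩ {n0,n5} = {n0}; idom=n0
  n7: preds {n6,n8}: {n0,n6} ∩ {n0,n6,n7,n8} = {n0,n6}; idom=n6

DF derivation:
  join n3 pred n1: n1 stop@n0
  join n3 pred n2: n2 stop@n0
  join n5 pred n3: n3 stop@n0
  join n5 pred n4: n4→n1 stop@n0
  join n6 pred n0: · stop@n0
  join n6 pred n3: n3 stop@n0
  join n6 pred n4: n4→n1 stop@n0
  join n6 pred n5: n5 stop@n0
  join n7 pred n6: · stop@n6
  join n7 pred n8: n8→n7 stop@n6
  n0 → ∅
  n1 → {n3,n5,n6}
  n2 → {n3}
  n3 → {n5,n6}
  n4 → {n5,n6}
  n5 → {n6}
  n6 → ∅
  n7 → {n7}
  n8 → {n7}
  n9 → ∅

φ for k: defs {n0,n1,n4,n6}
  DF⁺ = {n3,n5,n6}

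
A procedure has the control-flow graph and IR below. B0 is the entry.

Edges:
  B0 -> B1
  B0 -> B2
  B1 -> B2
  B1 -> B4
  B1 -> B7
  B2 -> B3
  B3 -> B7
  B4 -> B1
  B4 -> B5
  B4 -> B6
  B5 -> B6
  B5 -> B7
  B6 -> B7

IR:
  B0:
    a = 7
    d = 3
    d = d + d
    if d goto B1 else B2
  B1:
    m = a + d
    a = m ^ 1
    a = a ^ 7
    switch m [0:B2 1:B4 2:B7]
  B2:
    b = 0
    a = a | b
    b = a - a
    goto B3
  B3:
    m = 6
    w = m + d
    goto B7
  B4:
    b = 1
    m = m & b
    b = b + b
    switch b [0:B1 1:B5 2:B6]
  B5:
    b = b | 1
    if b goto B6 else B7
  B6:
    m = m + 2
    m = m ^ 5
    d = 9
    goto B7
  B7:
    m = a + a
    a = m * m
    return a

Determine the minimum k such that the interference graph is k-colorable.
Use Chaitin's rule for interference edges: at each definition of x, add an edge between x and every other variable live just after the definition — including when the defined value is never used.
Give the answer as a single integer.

Answer: 4

Analysis:
def/use:
  B0: def={a,d} ue=∅
  B1: def={a,m} ue={a,d}
  B2: def={a,b} ue={a}
  B3: def={m,w} ue={d}
  B4: def={b,m} ue={m}
  B5: def={b} ue={b}
  B6: def={d,m} ue={m}
  B7: def={a,m} ue={a}

Live sets:
  B0: in=∅ out={a,d}
  B1: in={a,d} out={a,d,m}
  B2: in={a,d} out={a,d}
  B3: in={a,d} out={a}
  B4: in={a,d,m} out={a,b,d,m}
  B5: in={a,b,m} out={a,m}
  B6: in={a,m} out={a}
  B7: in={a} out=∅

Interference:
  a↔{b,d,m,w}
  b↔{a,d,m}
  d↔{a,b,m}
  m↔{a,b,d}
  w↔{a}

Registers:
  clique {a,b,d,m} ⇒ need ≥ 4
  4-colouring: c0={a}  c1={b,w}  c2={d}  c3={m}
  χ = 4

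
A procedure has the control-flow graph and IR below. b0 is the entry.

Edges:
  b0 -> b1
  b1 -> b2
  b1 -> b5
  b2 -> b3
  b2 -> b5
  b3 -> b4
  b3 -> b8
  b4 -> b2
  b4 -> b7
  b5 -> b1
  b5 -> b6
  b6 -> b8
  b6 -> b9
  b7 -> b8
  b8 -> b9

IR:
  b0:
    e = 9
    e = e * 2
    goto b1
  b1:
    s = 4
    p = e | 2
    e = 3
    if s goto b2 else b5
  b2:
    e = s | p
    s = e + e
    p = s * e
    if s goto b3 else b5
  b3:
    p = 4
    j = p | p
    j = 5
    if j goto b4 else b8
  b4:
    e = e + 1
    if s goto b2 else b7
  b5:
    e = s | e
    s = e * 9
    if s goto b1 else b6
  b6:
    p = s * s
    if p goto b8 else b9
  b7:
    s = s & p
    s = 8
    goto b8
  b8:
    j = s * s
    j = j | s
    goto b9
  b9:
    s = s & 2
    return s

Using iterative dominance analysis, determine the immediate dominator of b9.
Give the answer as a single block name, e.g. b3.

idom tree: b1←b0 b2←b1 b3←b2 b4←b3 b5←b1 b6←b5 b7←b4 b8←b1 b9←b1
Dom at joins:
  b1: preds {b0,b5}: {b0} ∩ {b0,b1,b5} = {b0}; idom=b0
  b2: preds {b1,b4}: {b0,b1} ∩ {b0,b1,b2,b3,b4} = {b0,b1}; idom=b1
  b5: preds {b1,b2}: {b0,b1} ∩ {b0,b1,b2} = {b0,b1}; idom=b1
  b8: preds {b3,b6,b7}: {b0,b1,b2,b3} ∩ {b0,b1,b5,b6} ∩ {b0,b1,b2,b3,b4,b7} = {b0,b1}; idom=b1
  b9: preds {b6,b8}: {b0,b1,b5,b6} ∩ {b0,b1,b8} = {b0,b1}; idom=b1

idom(b9) = b1

Answer: b1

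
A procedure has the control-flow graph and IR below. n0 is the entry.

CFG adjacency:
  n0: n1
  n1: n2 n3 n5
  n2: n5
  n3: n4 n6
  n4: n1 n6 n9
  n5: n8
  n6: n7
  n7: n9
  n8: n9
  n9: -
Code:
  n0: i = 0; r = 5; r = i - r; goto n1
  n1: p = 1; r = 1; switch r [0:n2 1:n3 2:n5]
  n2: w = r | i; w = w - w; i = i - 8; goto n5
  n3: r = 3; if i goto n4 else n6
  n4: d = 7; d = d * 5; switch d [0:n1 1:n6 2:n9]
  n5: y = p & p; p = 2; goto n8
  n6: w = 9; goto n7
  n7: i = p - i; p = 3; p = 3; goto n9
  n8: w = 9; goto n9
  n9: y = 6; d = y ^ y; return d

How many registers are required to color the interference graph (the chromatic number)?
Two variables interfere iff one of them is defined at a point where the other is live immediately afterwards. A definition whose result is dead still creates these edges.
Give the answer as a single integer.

Answer: 3

Derivation:
Block summaries:
  n0: def={i,r} ue=∅
  n1: def={p,r} ue=∅
  n2: def={i,w} ue={i,r}
  n3: def={r} ue={i}
  n4: def={d} ue=∅
  n5: def={p,y} ue={p}
  n6: def={w} ue=∅
  n7: def={i,p} ue={i,p}
  n8: def={w} ue=∅
  n9: def={d,y} ue=∅

Live sets:
  n0: in=∅ out={i}
  n1: in={i} out={i,p,r}
  n2: in={i,p,r} out={p}
  n3: in={i,p} out={i,p}
  n4: in={i,p} out={i,p}
  n5: in={p} out=∅
  n6: in={i,p} out={i,p}
  n7: in={i,p} out=∅
  n8: in=∅ out=∅
  n9: in=∅ out=∅

Conflict graph:
  d — {i,p}
  i — {d,p,r,w}
  p — {d,i,r,w}
  r — {i,p}
  w — {i,p}
  y — ∅

Registers:
  clique {d,i,p} ⇒ need ≥ 3
  assign d→r2 i→r0 p→r1 r→r2 w→r2 y→r0 — no edge inside a register ⇒ χ ≤ 3
  χ = 3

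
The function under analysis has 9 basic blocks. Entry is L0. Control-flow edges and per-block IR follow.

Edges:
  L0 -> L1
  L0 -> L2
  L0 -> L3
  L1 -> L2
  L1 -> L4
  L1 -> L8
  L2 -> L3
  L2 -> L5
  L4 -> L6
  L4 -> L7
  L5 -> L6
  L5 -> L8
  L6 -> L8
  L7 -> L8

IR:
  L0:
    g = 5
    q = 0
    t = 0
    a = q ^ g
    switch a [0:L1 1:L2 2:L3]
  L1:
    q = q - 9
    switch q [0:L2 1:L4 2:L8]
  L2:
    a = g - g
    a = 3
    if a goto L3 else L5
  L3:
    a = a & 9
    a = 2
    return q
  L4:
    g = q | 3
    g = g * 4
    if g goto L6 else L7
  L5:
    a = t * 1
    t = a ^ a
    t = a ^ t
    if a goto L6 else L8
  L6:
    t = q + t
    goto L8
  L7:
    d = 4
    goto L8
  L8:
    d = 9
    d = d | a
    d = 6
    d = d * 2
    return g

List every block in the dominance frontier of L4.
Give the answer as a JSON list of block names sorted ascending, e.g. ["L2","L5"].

idom tree: L1←L0 L2←L0 L3←L0 L4←L1 L5←L2 L6←L0 L7←L4 L8←L0
Dom∩ at merges:
  L2: preds {L0,L1}: {L0} ∩ {L0,L1} = {L0}; idom=L0
  L3: preds {L0,L2}: {L0} ∩ {L0,L2} = {L0}; idom=L0
  L6: preds {L4,L5}: {L0,L1,L4} ∩ {L0,L2,L5} = {L0}; idom=L0
  L8: preds {L1,L5,L6,L7}: {L0,L1} ∩ {L0,L2,L5} ∩ {L0,L6} ∩ {L0,L1,L4,L7} = {L0}; idom=L0

Frontier:
  L2←L0: walk · to L0
  L2←L1: walk L1 to L0
  L3←L0: walk · to L0
  L3←L2: walk L2 to L0
  L6←L4: walk L4→L1 to L0
  L6←L5: walk L5→L2 to L0
  L8←L1: walk L1 to L0
  L8←L5: walk L5→L2 to L0
  L8←L6: walk L6 to L0
  L8←L7: walk L7→L4→L1 to L0
  L0 → ∅
  L1 → {L2,L6,L8}
  L2 → {L3,L6,L8}
  L3 → ∅
  L4 → {L6,L8}
  L5 → {L6,L8}
  L6 → {L8}
  L7 → {L8}
  L8 → ∅

DF(L4) = ["L6", "L8"]

Answer: ["L6", "L8"]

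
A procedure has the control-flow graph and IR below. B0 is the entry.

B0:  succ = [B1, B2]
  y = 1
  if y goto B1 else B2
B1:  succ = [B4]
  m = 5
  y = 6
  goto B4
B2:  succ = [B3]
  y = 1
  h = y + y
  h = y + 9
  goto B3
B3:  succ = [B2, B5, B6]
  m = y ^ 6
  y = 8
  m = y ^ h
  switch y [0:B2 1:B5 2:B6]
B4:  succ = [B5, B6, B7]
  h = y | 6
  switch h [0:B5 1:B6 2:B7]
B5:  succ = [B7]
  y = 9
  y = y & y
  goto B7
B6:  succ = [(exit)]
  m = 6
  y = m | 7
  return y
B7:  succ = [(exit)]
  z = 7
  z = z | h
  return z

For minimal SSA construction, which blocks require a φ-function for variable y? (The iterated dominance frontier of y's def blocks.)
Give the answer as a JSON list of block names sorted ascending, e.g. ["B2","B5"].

Answer: ["B2", "B5", "B6", "B7"]

Working:
idom tree: B1←B0 B2←B0 B3←B2 B4←B1 B5←B0 B6←B0 B7←B0
Dom at joins:
  B2: preds {B0,B3}: {B0} ∩ {B0,B2,B3} = {B0}; idom=B0
  B5: preds {B3,B4}: {B0,B2,B3} ∩ {B0,B1,B4} = {B0}; idom=B0
  B6: preds {B3,B4}: {B0,B2,B3} ∩ {B0,B1,B4} = {B0}; idom=B0
  B7: preds {B4,B5}: {B0,B1,B4} ∩ {B0,B5} = {B0}; idom=B0

Frontier:
  B2←B0: walk · to B0
  B2←B3: walk B3→B2 to B0
  B5←B3: walk B3→B2 to B0
  B5←B4: walk B4→B1 to B0
  B6←B3: walk B3→B2 to B0
  B6←B4: walk B4→B1 to B0
  B7←B4: walk B4→B1 to B0
  B7←B5: walk B5 to B0
  B0: DF=∅
  B1: DF={B5,B6,B7}
  B2: DF={B2,B5,B6}
  B3: DF={B2,B5,B6}
  B4: DF={B5,B6,B7}
  B5: DF={B7}
  B6: DF=∅
  B7: DF=∅

φ for y: defs {B0,B1,B2,B3,B5,B6}
  DF⁺ = {B2,B5,B6,B7}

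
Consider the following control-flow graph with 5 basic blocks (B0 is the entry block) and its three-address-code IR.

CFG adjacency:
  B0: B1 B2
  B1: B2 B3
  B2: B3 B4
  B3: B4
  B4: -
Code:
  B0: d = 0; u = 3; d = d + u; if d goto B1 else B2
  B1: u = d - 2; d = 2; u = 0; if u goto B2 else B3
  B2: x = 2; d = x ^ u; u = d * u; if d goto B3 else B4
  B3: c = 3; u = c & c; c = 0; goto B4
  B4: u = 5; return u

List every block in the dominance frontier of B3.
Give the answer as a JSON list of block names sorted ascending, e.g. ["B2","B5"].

Answer: ["B4"]

Derivation:
idom tree: B1←B0 B2←B0 B3←B0 B4←B0
Dom at joins:
  B2: preds {B0,B1}: {B0} ∩ {B0,B1} = {B0}; idom=B0
  B3: preds {B1,B2}: {B0,B1} ∩ {B0,B2} = {B0}; idom=B0
  B4: preds {B2,B3}: {B0,B2} ∩ {B0,B3} = {B0}; idom=B0

DF derivation:
  B2←B0: walk · to B0
  B2←B1: walk B1 to B0
  B3←B1: walk B1 to B0
  B3←B2: walk B2 to B0
  B4←B2: walk B2 to B0
  B4←B3: walk B3 to B0
  DF(B0)=∅
  DF(B1)={B2,B3}
  DF(B2)={B3,B4}
  DF(B3)={B4}
  DF(B4)=∅

DF(B3) = ["B4"]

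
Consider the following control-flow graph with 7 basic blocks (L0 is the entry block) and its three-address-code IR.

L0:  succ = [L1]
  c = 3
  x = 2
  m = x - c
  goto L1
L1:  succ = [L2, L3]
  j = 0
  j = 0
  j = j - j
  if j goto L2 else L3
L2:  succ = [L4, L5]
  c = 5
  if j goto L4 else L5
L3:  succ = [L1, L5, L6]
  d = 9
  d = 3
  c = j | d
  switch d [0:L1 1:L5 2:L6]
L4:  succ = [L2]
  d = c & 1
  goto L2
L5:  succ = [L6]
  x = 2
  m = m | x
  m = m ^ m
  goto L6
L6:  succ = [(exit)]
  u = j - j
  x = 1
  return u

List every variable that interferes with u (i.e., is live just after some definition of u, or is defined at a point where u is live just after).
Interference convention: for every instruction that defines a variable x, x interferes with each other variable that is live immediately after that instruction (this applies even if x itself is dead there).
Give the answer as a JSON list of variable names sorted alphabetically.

def/use:
  L0: {c,m,x} / ∅
  L1: {j} / ∅
  L2: {c} / {j}
  L3: {c,d} / {j}
  L4: {d} / {c}
  L5: {m,x} / {m}
  L6: {u,x} / {j}

Liveness:
  L0 li=∅ lo={m}
  L1 li={m} lo={j,m}
  L2 li={j,m} lo={c,j,m}
  L3 li={j,m} lo={j,m}
  L4 li={c,j,m} lo={j,m}
  L5 li={j,m} lo={j}
  L6 li={j} lo=∅

Conflict graph:
  c↔{d,j,m,x}
  d↔{c,j,m}
  j↔{c,d,m,x}
  m↔{c,d,j,x}
  u↔{x}
  x↔{c,j,m,u}

N(u) = ["x"]

Answer: ["x"]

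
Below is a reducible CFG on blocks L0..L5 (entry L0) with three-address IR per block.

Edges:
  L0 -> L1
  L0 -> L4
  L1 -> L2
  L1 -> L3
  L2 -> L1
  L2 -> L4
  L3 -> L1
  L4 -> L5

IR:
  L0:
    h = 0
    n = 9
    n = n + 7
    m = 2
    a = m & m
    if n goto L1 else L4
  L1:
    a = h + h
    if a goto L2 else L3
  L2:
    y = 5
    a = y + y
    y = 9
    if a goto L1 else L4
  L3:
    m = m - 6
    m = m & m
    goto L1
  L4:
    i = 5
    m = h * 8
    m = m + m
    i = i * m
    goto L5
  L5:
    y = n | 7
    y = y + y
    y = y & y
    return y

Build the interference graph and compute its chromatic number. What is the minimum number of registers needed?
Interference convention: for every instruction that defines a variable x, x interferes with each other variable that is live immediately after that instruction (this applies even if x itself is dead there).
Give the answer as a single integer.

Block summaries:
  L0: {a,h,m,n} / ∅
  L1: {a} / {h}
  L2: {a,y} / ∅
  L3: {m} / {m}
  L4: {i,m} / {h}
  L5: {y} / {n}

Backward fixpoint:
  L0: in=∅ out={h,m,n}
  L1: in={h,m,n} out={h,m,n}
  L2: in={h,m,n} out={h,m,n}
  L3: in={h,m,n} out={h,m,n}
  L4: in={h,n} out={n}
  L5: in={n} out=∅

Conflict graph:
  a: {h,m,n,y}
  h: {a,i,m,n,y}
  i: {h,m,n}
  m: {a,h,i,n,y}
  n: {a,h,i,m,y}
  y: {a,h,m,n}

Chromatic number:
  clique {a,h,m,n,y} ⇒ need ≥ 5
  5-colouring: c0={h}  c1={m}  c2={n}  c3={a,i}  c4={y}
  χ = 5

Answer: 5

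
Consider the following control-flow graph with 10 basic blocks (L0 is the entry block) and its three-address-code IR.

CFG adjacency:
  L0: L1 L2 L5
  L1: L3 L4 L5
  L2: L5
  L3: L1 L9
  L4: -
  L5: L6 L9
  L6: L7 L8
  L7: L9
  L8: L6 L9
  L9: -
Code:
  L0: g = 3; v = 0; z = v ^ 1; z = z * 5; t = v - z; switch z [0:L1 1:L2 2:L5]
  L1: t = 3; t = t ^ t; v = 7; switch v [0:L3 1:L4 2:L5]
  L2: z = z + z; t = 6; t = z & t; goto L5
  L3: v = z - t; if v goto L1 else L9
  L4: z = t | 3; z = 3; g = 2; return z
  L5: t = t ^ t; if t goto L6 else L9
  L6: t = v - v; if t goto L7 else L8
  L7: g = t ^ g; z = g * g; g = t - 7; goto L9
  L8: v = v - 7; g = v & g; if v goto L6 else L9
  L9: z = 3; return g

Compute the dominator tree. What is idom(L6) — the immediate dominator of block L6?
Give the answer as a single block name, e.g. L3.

idom tree: L1←L0 L2←L0 L3←L1 L4←L1 L5←L0 L6←L5 L7←L6 L8←L6 L9←L0
Dom at joins:
  L1: preds {L0,L3}: {L0} ∩ {L0,L1,L3} = {L0}; idom=L0
  L5: preds {L0,L1,L2}: {L0} ∩ {L0,L1} ∩ {L0,L2} = {L0}; idom=L0
  L6: preds {L5,L8}: {L0,L5} ∩ {L0,L5,L6,L8} = {L0,L5}; idom=L5
  L9: preds {L3,L5,L7,L8}: {L0,L1,L3} ∩ {L0,L5} ∩ {L0,L5,L6,L7} ∩ {L0,L5,L6,L8} = {L0}; idom=L0

idom(L6) = L5

Answer: L5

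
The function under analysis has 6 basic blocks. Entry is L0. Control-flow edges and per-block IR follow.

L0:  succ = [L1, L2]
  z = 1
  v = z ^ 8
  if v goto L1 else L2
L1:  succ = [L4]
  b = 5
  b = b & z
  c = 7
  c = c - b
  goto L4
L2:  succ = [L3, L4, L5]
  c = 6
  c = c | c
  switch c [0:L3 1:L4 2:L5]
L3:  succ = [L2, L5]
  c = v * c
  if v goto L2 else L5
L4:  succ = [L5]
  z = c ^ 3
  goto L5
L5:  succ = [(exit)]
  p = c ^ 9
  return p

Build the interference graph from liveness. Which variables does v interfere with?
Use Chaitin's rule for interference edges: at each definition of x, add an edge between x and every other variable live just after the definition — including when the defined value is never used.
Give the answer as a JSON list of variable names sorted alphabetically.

def/use:
  L0 def {v,z} use ∅
  L1 def {b,c} use {z}
  L2 def {c} use ∅
  L3 def {c} use {c,v}
  L4 def {z} use {c}
  L5 def {p} use {c}

Liveness:
  live L0: ∅→{v,z}
  live L1: {z}→{c}
  live L2: {v}→{c,v}
  live L3: {c,v}→{c,v}
  live L4: {c}→{c}
  live L5: {c}→∅

Conflict graph:
  b: {c,z}
  c: {b,v,z}
  p: ∅
  v: {c,z}
  z: {b,c,v}

N(v) = ["c", "z"]

Answer: ["c", "z"]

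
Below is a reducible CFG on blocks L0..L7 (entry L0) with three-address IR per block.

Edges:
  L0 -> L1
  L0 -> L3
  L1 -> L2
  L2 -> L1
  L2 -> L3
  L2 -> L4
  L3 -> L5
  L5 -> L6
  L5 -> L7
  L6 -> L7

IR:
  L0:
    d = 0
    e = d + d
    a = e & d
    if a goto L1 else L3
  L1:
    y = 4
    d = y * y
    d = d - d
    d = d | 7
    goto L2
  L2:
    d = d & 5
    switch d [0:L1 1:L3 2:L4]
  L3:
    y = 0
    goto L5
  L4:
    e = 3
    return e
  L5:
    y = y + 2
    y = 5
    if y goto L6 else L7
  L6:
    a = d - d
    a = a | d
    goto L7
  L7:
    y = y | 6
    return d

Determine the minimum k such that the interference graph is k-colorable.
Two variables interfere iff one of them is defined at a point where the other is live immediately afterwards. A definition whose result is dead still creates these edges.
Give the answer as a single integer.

Answer: 3

Derivation:
def/use:
  L0: {a,d,e} / ∅
  L1: {d,y} / ∅
  L2: {d} / {d}
  L3: {y} / ∅
  L4: {e} / ∅
  L5: {y} / {y}
  L6: {a} / {d}
  L7: {y} / {d,y}

Liveness:
  live L0: ∅→{d}
  live L1: ∅→{d}
  live L2: {d}→{d}
  live L3: {d}→{d,y}
  live L4: ∅→∅
  live L5: {d,y}→{d,y}
  live L6: {d,y}→{d,y}
  live L7: {d,y}→∅

Interference:
  a — {d,y}
  d — {a,e,y}
  e — {d}
  y — {a,d}

Colouring:
  clique {a,d,y} ⇒ need ≥ 3
  3-colouring: R0={d}  R1={a,e}  R2={y}
  χ = 3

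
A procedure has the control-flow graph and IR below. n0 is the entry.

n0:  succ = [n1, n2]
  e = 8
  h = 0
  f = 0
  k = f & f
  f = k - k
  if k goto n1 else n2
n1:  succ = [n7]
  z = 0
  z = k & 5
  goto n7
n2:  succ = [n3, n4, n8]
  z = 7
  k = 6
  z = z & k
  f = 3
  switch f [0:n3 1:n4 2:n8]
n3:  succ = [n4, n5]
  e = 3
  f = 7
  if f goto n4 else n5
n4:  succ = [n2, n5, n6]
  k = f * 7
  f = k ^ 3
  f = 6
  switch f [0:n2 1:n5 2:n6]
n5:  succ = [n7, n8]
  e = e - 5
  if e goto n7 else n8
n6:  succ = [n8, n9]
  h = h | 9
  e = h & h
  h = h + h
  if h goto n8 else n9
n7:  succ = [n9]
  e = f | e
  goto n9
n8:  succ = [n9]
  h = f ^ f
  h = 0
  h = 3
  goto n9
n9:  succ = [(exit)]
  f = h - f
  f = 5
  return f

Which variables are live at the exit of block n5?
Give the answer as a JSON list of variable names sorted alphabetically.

Block summaries:
  n0: {e,f,h,k} / ∅
  n1: {z} / {k}
  n2: {f,k,z} / ∅
  n3: {e,f} / ∅
  n4: {f,k} / {f}
  n5: {e} / {e}
  n6: {e,h} / {h}
  n7: {e} / {e,f}
  n8: {h} / {f}
  n9: {f} / {f,h}

Live sets:
  n0 li=∅ lo={e,f,h,k}
  n1 li={e,f,h,k} lo={e,f,h}
  n2 li={e,h} lo={e,f,h}
  n3 li={h} lo={e,f,h}
  n4 li={e,f,h} lo={e,f,h}
  n5 li={e,f,h} lo={e,f,h}
  n6 li={f,h} lo={f,h}
  n7 li={e,f,h} lo={f,h}
  n8 li={f} lo={f,h}
  n9 li={f,h} lo=∅

live-out(n5) = ["e", "f", "h"]

Answer: ["e", "f", "h"]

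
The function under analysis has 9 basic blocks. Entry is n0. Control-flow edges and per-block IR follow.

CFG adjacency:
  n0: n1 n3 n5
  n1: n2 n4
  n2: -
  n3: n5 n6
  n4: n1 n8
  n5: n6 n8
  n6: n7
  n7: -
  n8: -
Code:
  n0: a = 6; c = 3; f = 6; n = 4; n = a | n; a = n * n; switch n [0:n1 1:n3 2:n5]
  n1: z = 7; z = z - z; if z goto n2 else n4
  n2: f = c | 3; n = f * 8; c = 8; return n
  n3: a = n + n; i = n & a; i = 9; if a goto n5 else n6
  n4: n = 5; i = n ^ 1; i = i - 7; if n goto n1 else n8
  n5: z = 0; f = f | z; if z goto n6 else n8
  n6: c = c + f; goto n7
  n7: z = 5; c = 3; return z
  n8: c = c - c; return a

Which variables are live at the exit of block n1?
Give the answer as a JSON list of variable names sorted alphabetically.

def/use:
  n0: {a,c,f,n} / ∅
  n1: {z} / ∅
  n2: {c,f,n} / {c}
  n3: {a,i} / {n}
  n4: {i,n} / ∅
  n5: {f,z} / {f}
  n6: {c} / {c,f}
  n7: {c,z} / ∅
  n8: {c} / {a,c}

Liveness:
  n0 li=∅ lo={a,c,f,n}
  n1 li={a,c} lo={a,c}
  n2 li={c} lo=∅
  n3 li={c,f,n} lo={a,c,f}
  n4 li={a,c} lo={a,c}
  n5 li={a,c,f} lo={a,c,f}
  n6 li={c,f} lo=∅
  n7 li=∅ lo=∅
  n8 li={a,c} lo=∅

live-out(n1) = ["a", "c"]

Answer: ["a", "c"]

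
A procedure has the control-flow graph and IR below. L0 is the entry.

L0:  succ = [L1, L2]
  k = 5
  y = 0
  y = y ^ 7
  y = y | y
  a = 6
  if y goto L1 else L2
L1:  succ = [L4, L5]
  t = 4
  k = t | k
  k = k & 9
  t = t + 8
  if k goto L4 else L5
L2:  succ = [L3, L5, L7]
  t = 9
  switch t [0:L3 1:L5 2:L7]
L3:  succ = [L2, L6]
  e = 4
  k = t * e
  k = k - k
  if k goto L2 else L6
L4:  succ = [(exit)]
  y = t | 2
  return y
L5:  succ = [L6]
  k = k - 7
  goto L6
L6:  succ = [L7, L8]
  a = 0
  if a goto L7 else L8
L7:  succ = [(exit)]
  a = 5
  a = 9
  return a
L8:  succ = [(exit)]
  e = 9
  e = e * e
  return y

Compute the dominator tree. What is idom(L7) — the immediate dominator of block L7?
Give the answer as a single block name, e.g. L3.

Answer: L0

Working:
idom tree: L1←L0 L2←L0 L3←L2 L4←L1 L5←L0 L6←L0 L7←L0 L8←L6
Dom∩ at merges:
  L2: preds {L0,L3}: {L0} ∩ {L0,L2,L3} = {L0}; idom=L0
  L5: preds {L1,L2}: {L0,L1} ∩ {L0,L2} = {L0}; idom=L0
  L6: preds {L3,L5}: {L0,L2,L3} ∩ {L0,L5} = {L0}; idom=L0
  L7: preds {L2,L6}: {L0,L2} ∩ {L0,L6} = {L0}; idom=L0

idom(L7) = L0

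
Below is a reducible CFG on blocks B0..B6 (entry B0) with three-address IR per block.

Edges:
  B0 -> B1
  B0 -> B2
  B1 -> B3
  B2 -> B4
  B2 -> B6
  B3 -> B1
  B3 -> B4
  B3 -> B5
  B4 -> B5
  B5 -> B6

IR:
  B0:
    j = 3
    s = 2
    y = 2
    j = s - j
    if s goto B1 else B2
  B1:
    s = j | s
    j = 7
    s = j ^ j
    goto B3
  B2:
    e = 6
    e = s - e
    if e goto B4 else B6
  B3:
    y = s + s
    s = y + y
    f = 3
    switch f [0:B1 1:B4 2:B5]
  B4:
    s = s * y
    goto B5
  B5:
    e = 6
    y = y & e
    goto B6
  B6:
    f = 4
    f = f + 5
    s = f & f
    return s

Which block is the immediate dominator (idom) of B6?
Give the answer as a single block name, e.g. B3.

idom tree: B1←B0 B2←B0 B3←B1 B4←B0 B5←B0 B6←B0
Dom∩ at merges:
  B1: preds {B0,B3}: {B0} ∩ {B0,B1,B3} = {B0}; idom=B0
  B4: preds {B2,B3}: {B0,B2} ∩ {B0,B1,B3} = {B0}; idom=B0
  B5: preds {B3,B4}: {B0,B1,B3} ∩ {B0,B4} = {B0}; idom=B0
  B6: preds {B2,B5}: {B0,B2} ∩ {B0,B5} = {B0}; idom=B0

idom(B6) = B0

Answer: B0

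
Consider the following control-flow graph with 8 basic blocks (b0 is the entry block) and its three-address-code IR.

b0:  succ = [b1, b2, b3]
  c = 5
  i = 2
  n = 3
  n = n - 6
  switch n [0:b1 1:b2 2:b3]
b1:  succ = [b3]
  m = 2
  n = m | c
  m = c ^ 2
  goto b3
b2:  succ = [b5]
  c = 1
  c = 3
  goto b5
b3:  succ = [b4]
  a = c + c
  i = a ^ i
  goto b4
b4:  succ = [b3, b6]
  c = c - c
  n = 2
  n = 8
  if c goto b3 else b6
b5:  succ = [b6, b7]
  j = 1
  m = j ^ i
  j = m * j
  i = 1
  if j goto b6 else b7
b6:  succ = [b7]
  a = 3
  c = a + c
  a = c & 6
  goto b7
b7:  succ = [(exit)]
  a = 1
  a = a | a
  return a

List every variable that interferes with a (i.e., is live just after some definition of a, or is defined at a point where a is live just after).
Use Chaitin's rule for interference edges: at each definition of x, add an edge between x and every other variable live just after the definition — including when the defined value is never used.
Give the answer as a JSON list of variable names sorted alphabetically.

Answer: ["c", "i"]

Derivation:
def/use:
  b0: def={c,i,n} ue=∅
  b1: def={m,n} ue={c}
  b2: def={c} ue=∅
  b3: def={a,i} ue={c,i}
  b4: def={c,n} ue={c}
  b5: def={i,j,m} ue={i}
  b6: def={a,c} ue={c}
  b7: def={a} ue=∅

Liveness:
  b0: in=∅ out={c,i}
  b1: in={c,i} out={c,i}
  b2: in={i} out={c,i}
  b3: in={c,i} out={c,i}
  b4: in={c,i} out={c,i}
  b5: in={c,i} out={c}
  b6: in={c} out=∅
  b7: in=∅ out=∅

Conflict graph:
  a — {c,i}
  c — {a,i,j,m,n}
  i — {a,c,j,m,n}
  j — {c,i,m}
  m — {c,i,j}
  n — {c,i}

N(a) = ["c", "i"]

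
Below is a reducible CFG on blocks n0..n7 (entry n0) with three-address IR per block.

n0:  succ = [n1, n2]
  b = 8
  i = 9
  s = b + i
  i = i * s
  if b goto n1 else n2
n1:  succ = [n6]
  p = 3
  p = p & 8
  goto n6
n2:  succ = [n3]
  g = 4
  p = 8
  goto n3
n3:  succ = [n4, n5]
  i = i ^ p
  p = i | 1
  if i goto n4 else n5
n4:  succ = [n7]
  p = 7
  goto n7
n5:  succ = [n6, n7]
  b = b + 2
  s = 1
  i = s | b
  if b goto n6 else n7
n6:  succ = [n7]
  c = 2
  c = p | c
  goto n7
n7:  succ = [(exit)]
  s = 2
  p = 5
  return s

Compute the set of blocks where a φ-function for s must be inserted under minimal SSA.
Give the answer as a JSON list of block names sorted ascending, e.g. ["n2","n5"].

Answer: ["n6", "n7"]

Derivation:
idom tree: n1←n0 n2←n0 n3←n2 n4←n3 n5←n3 n6←n0 n7←n0
Dom at joins:
  n6: preds {n1,n5}: {n0,n1} ∩ {n0,n2,n3,n5} = {n0}; idom=n0
  n7: preds {n4,n5,n6}: {n0,n2,n3,n4} ∩ {n0,n2,n3,n5} ∩ {n0,n6} = {n0}; idom=n0

DF walk-up:
  join n6 pred n1: n1 stop@n0
  join n6 pred n5: n5→n3→n2 stop@n0
  join n7 pred n4: n4→n3→n2 stop@n0
  join n7 pred n5: n5→n3→n2 stop@n0
  join n7 pred n6: n6 stop@n0
  n0: DF=∅
  n1: DF={n6}
  n2: DF={n6,n7}
  n3: DF={n6,n7}
  n4: DF={n7}
  n5: DF={n6,n7}
  n6: DF={n7}
  n7: DF=∅

φ for s: defs {n0,n5,n7}
  DF⁺ = {n6,n7}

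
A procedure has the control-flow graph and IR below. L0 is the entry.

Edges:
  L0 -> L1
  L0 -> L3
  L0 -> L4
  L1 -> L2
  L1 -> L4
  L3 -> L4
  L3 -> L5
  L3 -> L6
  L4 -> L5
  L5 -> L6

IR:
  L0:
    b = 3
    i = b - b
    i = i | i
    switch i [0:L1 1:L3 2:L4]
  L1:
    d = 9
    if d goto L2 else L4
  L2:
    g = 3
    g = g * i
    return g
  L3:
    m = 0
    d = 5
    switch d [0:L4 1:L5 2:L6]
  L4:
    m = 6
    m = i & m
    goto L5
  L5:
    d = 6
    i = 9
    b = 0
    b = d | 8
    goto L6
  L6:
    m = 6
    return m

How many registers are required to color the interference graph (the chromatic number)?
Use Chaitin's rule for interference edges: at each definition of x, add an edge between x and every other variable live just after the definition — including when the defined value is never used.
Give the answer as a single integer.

Per-block:
  L0: def={b,i} ue=∅
  L1: def={d} ue=∅
  L2: def={g} ue={i}
  L3: def={d,m} ue=∅
  L4: def={m} ue={i}
  L5: def={b,d,i} ue=∅
  L6: def={m} ue=∅

Live sets:
  L0: in=∅ out={i}
  L1: in={i} out={i}
  L2: in={i} out=∅
  L3: in={i} out={i}
  L4: in={i} out=∅
  L5: in=∅ out=∅
  L6: in=∅ out=∅

Conflict graph:
  b — {d}
  d — {b,i}
  g — {i}
  i — {d,g,m}
  m — {i}

Colouring:
  lower bound: {b,d} mutually conflict ⇒ χ ≥ 2
  2-colouring: r0={b,i}  r1={d,g,m}
  χ = 2

Answer: 2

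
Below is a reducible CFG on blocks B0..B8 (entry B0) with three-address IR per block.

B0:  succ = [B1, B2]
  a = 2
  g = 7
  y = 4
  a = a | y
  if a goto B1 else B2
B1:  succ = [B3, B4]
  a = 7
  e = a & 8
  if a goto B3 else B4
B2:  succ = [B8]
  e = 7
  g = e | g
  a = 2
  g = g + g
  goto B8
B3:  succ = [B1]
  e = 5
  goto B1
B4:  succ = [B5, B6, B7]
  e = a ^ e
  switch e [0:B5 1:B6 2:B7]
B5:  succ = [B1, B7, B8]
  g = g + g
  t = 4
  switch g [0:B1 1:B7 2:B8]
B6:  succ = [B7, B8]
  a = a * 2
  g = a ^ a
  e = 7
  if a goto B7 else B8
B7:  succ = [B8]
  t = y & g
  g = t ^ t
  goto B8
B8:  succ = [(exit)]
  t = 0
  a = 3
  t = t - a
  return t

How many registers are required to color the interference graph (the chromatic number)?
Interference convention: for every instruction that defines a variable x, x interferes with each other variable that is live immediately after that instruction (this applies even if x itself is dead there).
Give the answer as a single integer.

Per-block:
  B0 def {a,g,y} use ∅
  B1 def {a,e} use ∅
  B2 def {a,e,g} use {g}
  B3 def {e} use ∅
  B4 def {e} use {a,e}
  B5 def {g,t} use {g}
  B6 def {a,e,g} use {a}
  B7 def {g,t} use {g,y}
  B8 def {a,t} use ∅

Liveness:
  B0: in=∅ out={g,y}
  B1: in={g,y} out={a,e,g,y}
  B2: in={g} out=∅
  B3: in={g,y} out={g,y}
  B4: in={a,e,g,y} out={a,g,y}
  B5: in={g,y} out={g,y}
  B6: in={a,y} out={g,y}
  B7: in={g,y} out=∅
  B8: in=∅ out=∅

Interference:
  a — {e,g,t,y}
  e — {a,g,y}
  g — {a,e,t,y}
  t — {a,g,y}
  y — {a,e,g,t}

Colouring:
  {a,e,g,y} pairwise interfere (4-clique) ⇒ χ ≥ 4
  4-colouring: r0={a}  r1={g}  r2={y}  r3={e,t}
  χ = 4

Answer: 4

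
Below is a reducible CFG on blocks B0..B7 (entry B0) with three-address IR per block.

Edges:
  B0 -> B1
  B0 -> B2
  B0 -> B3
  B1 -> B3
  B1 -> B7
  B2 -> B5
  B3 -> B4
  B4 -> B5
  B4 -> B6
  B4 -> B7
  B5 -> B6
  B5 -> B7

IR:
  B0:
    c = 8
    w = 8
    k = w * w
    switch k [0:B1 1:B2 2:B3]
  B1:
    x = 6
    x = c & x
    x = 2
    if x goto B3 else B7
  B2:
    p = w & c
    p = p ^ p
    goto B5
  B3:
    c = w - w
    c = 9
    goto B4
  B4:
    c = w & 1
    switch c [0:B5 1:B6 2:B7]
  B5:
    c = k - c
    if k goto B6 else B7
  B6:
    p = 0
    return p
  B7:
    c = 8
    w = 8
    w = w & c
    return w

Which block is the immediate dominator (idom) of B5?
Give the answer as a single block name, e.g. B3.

idom tree: B1←B0 B2←B0 B3←B0 B4←B3 B5←B0 B6←B0 B7←B0
Dom∩ at merges:
  B3: preds {B0,B1}: {B0} ∩ {B0,B1} = {B0}; idom=B0
  B5: preds {B2,B4}: {B0,B2} ∩ {B0,B3,B4} = {B0}; idom=B0
  B6: preds {B4,B5}: {B0,B3,B4} ∩ {B0,B5} = {B0}; idom=B0
  B7: preds {B1,B4,B5}: {B0,B1} ∩ {B0,B3,B4} ∩ {B0,B5} = {B0}; idom=B0

idom(B5) = B0

Answer: B0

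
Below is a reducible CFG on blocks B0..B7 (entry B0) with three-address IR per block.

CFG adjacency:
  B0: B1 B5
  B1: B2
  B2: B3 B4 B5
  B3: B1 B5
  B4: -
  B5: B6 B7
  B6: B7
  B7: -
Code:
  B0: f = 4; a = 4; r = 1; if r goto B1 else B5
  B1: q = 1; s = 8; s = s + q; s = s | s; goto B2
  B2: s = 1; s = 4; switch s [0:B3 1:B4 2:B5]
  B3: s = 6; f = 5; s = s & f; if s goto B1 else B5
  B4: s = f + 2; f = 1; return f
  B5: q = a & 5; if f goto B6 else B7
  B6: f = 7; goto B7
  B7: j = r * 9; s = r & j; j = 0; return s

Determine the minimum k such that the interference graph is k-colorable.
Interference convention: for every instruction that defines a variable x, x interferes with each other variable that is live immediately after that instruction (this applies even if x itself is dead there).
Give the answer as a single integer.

Answer: 5

Derivation:
Block summaries:
  B0: def={a,f,r} ue=∅
  B1: def={q,s} ue=∅
  B2: def={s} ue=∅
  B3: def={f,s} ue=∅
  B4: def={f,s} ue={f}
  B5: def={q} ue={a,f}
  B6: def={f} ue=∅
  B7: def={j,s} ue={r}

Liveness:
  live B0: ∅→{a,f,r}
  live B1: {a,f,r}→{a,f,r}
  live B2: {a,f,r}→{a,f,r}
  live B3: {a,r}→{a,f,r}
  live B4: {f}→∅
  live B5: {a,f,r}→{r}
  live B6: {r}→{r}
  live B7: {r}→∅

Conflict graph:
  a — {f,q,r,s}
  f — {a,q,r,s}
  j — {r,s}
  q — {a,f,r,s}
  r — {a,f,j,q,s}
  s — {a,f,j,q,r}

Registers:
  clique {a,f,q,r,s} ⇒ need ≥ 5
  5-colouring: c0={r}  c1={s}  c2={a,j}  c3={f}  c4={q}
  χ = 5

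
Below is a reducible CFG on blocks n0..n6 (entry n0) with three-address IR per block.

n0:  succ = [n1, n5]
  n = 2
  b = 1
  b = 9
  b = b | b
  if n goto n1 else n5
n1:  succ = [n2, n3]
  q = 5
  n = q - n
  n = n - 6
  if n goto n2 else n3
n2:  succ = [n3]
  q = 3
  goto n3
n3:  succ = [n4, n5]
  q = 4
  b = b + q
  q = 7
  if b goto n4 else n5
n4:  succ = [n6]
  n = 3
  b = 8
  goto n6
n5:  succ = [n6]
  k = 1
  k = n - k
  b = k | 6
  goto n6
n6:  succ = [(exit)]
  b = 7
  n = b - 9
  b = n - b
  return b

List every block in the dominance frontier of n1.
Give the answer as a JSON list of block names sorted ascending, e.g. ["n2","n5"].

idom tree: n1←n0 n2←n1 n3←n1 n4←n3 n5←n0 n6←n0
Join-block Dom:
  n3: preds {n1,n2}: {n0,n1} ∩ {n0,n1,n2} = {n0,n1}; idom=n1
  n5: preds {n0,n3}: {n0} ∩ {n0,n1,n3} = {n0}; idom=n0
  n6: preds {n4,n5}: {n0,n1,n3,n4} ∩ {n0,n5} = {n0}; idom=n0

Frontier:
  n3←n1: walk · to n1
  n3←n2: walk n2 to n1
  n5←n0: walk · to n0
  n5←n3: walk n3→n1 to n0
  n6←n4: walk n4→n3→n1 to n0
  n6←n5: walk n5 to n0
  n0 → ∅
  n1 → {n5,n6}
  n2 → {n3}
  n3 → {n5,n6}
  n4 → {n6}
  n5 → {n6}
  n6 → ∅

DF(n1) = ["n5", "n6"]

Answer: ["n5", "n6"]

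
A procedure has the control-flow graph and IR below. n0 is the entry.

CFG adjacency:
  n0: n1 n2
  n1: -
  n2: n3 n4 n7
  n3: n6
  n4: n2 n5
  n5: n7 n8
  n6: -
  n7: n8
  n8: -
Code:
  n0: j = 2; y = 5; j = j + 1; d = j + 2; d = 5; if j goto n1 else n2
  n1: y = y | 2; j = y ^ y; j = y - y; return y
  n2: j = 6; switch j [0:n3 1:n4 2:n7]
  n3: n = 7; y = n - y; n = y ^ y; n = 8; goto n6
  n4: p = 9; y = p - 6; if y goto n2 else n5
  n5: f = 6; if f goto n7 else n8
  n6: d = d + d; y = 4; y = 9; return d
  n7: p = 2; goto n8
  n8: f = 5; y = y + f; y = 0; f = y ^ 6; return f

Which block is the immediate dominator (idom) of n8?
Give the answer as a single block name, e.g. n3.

idom tree: n1←n0 n2←n0 n3←n2 n4←n2 n5←n4 n6←n3 n7←n2 n8←n2
Dom∩ at merges:
  n2: preds {n0,n4}: {n0} ∩ {n0,n2,n4} = {n0}; idom=n0
  n7: preds {n2,n5}: {n0,n2} ∩ {n0,n2,n4,n5} = {n0,n2}; idom=n2
  n8: preds {n5,n7}: {n0,n2,n4,n5} ∩ {n0,n2,n7} = {n0,n2}; idom=n2

idom(n8) = n2

Answer: n2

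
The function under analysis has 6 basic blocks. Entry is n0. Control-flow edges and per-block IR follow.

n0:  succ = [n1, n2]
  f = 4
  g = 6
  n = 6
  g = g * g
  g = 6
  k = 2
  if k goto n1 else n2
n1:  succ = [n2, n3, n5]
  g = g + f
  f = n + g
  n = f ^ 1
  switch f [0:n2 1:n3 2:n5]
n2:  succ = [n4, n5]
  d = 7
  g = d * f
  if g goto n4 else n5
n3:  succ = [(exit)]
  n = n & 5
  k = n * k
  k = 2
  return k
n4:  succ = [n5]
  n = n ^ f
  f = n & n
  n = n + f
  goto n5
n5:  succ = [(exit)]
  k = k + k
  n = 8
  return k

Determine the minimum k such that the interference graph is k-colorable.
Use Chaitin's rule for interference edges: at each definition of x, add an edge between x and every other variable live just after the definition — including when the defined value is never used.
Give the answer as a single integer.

Block summaries:
  n0 def {f,g,k,n} use ∅
  n1 def {f,g,n} use {f,g,n}
  n2 def {d,g} use {f}
  n3 def {k,n} use {k,n}
  n4 def {f,n} use {f,n}
  n5 def {k,n} use {k}

Live sets:
  live n0: ∅→{f,g,k,n}
  live n1: {f,g,k,n}→{f,k,n}
  live n2: {f,k,n}→{f,k,n}
  live n3: {k,n}→∅
  live n4: {f,k,n}→{k}
  live n5: {k}→∅

Interference:
  d — {f,k,n}
  f — {d,g,k,n}
  g — {f,k,n}
  k — {d,f,g,n}
  n — {d,f,g,k}

Chromatic number:
  lower bound: {d,f,k,n} mutually conflict ⇒ χ ≥ 4
  assign d→r3 f→r0 g→r3 k→r1 n→r2 — no edge inside a register ⇒ χ ≤ 4
  χ = 4

Answer: 4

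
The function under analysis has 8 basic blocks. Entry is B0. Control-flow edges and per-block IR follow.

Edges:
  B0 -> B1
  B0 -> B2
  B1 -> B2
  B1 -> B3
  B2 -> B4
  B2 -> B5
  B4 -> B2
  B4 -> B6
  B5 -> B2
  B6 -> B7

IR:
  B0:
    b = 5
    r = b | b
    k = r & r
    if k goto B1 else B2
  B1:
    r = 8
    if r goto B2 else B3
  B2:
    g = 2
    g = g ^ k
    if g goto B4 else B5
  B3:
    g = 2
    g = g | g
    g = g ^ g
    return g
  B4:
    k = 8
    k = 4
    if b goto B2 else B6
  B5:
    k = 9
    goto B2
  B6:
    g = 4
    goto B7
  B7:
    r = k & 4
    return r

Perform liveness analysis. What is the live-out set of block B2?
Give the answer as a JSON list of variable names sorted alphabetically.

Answer: ["b"]

Derivation:
Per-block:
  B0 def {b,k,r} use ∅
  B1 def {r} use ∅
  B2 def {g} use {k}
  B3 def {g} use ∅
  B4 def {k} use {b}
  B5 def {k} use ∅
  B6 def {g} use ∅
  B7 def {r} use {k}

Liveness:
  B0: in=∅ out={b,k}
  B1: in={b,k} out={b,k}
  B2: in={b,k} out={b}
  B3: in=∅ out=∅
  B4: in={b} out={b,k}
  B5: in={b} out={b,k}
  B6: in={k} out={k}
  B7: in={k} out=∅

live-out(B2) = ["b"]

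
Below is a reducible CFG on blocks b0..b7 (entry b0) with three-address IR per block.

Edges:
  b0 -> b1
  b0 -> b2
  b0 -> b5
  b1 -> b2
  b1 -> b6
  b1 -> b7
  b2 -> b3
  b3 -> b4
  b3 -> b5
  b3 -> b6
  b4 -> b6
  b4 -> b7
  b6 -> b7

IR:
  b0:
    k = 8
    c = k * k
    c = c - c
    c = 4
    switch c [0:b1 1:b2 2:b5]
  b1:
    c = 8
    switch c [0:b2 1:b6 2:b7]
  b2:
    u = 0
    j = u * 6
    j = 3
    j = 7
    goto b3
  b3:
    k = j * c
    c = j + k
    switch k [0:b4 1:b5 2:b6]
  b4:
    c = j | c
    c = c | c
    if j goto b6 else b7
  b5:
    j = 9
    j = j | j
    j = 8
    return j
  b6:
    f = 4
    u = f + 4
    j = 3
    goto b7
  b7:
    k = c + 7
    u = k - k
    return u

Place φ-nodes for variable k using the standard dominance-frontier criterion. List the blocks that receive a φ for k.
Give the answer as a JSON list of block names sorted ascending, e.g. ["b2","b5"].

Answer: ["b5", "b6", "b7"]

Analysis:
idom tree: b1←b0 b2←b0 b3←b2 b4←b3 b5←b0 b6←b0 b7←b0
Dom at joins:
  b2: preds {b0,b1}: {b0} ∩ {b0,b1} = {b0}; idom=b0
  b5: preds {b0,b3}: {b0} ∩ {b0,b2,b3} = {b0}; idom=b0
  b6: preds {b1,b3,b4}: {b0,b1} ∩ {b0,b2,b3} ∩ {b0,b2,b3,b4} = {b0}; idom=b0
  b7: preds {b1,b4,b6}: {b0,b1} ∩ {b0,b2,b3,b4} ∩ {b0,b6} = {b0}; idom=b0

Frontier:
  join b2 pred b0: · stop@b0
  join b2 pred b1: b1 stop@b0
  join b5 pred b0: · stop@b0
  join b5 pred b3: b3→b2 stop@b0
  join b6 pred b1: b1 stop@b0
  join b6 pred b3: b3→b2 stop@b0
  join b6 pred b4: b4→b3→b2 stop@b0
  join b7 pred b1: b1 stop@b0
  join b7 pred b4: b4→b3→b2 stop@b0
  join b7 pred b6: b6 stop@b0
  DF(b0)=∅
  DF(b1)={b2,b6,b7}
  DF(b2)={b5,b6,b7}
  DF(b3)={b5,b6,b7}
  DF(b4)={b6,b7}
  DF(b5)=∅
  DF(b6)={b7}
  DF(b7)=∅

φ for k: defs {b0,b3,b7}
  DF⁺ = {b5,b6,b7}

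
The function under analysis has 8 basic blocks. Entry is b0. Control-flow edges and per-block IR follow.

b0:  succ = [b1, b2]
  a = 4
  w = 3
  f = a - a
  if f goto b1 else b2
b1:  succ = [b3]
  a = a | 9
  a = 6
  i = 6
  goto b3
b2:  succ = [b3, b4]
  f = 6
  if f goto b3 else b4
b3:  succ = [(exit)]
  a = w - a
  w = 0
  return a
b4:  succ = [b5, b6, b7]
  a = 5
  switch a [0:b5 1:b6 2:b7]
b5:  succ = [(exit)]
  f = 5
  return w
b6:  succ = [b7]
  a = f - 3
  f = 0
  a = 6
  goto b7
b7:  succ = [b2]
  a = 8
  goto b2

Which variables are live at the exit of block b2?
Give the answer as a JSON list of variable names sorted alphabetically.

Answer: ["a", "f", "w"]

Working:
Per-block:
  b0 def {a,f,w} use ∅
  b1 def {a,i} use {a}
  b2 def {f} use ∅
  b3 def {a,w} use {a,w}
  b4 def {a} use ∅
  b5 def {f} use {w}
  b6 def {a,f} use {f}
  b7 def {a} use ∅

Backward fixpoint:
  b0 li=∅ lo={a,w}
  b1 li={a,w} lo={a,w}
  b2 li={a,w} lo={a,f,w}
  b3 li={a,w} lo=∅
  b4 li={f,w} lo={f,w}
  b5 li={w} lo=∅
  b6 li={f,w} lo={w}
  b7 li={w} lo={a,w}

live-out(b2) = ["a", "f", "w"]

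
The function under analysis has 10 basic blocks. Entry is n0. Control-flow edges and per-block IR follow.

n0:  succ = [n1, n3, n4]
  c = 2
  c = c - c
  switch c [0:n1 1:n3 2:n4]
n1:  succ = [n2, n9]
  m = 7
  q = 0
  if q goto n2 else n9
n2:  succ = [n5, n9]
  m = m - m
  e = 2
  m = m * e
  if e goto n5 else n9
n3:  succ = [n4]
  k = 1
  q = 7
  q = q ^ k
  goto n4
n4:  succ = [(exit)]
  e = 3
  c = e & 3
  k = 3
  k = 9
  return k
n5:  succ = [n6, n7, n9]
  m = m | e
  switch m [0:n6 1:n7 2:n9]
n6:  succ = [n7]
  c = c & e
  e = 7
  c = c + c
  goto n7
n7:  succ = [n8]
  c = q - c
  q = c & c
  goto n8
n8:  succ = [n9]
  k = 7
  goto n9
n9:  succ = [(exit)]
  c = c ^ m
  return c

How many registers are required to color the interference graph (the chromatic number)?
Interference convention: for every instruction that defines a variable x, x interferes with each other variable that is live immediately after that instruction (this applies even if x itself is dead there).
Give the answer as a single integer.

def/use:
  n0: {c} / ∅
  n1: {m,q} / ∅
  n2: {e,m} / {m}
  n3: {k,q} / ∅
  n4: {c,e,k} / ∅
  n5: {m} / {e,m}
  n6: {c,e} / {c,e}
  n7: {c,q} / {c,q}
  n8: {k} / ∅
  n9: {c} / {c,m}

Liveness:
  n0 li=∅ lo={c}
  n1 li={c} lo={c,m,q}
  n2 li={c,m,q} lo={c,e,m,q}
  n3 li=∅ lo=∅
  n4 li=∅ lo=∅
  n5 li={c,e,m,q} lo={c,e,m,q}
  n6 li={c,e,m,q} lo={c,m,q}
  n7 li={c,m,q} lo={c,m}
  n8 li={c,m} lo={c,m}
  n9 li={c,m} lo=∅

Interfere edges:
  c↔{e,k,m,q}
  e↔{c,m,q}
  k↔{c,m,q}
  m↔{c,e,k,q}
  q↔{c,e,k,m}

Colouring:
  lower bound: {c,e,m,q} mutually conflict ⇒ χ ≥ 4
  4-colouring: c0={c}  c1={m}  c2={q}  c3={e,k}
  χ = 4

Answer: 4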